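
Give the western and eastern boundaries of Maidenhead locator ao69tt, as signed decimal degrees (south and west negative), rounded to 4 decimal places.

Field A=0, O=14: +0·20° lon, +14·10° lat → SW at lon -180°, lat 50°.
Square 6, 9: +6·2° lon, +9·1° lat → SW at lon -168°, lat 59°.
Subsquare t=19, t=19: +19·0.0833333° lon, +19·0.0416667° lat → SW at lon -166.417°, lat 59.7917°.
Cell spans 0.0833333° lon × 0.0416667° lat.
west -166.4167, east -166.3333.

-166.4167, -166.3333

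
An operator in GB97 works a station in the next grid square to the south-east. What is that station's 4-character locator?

HB06

Longitude square 9; +1 → 10, wraps to 0, carry into field.
Longitude field G = 6; +1 → 7 = H.
Latitude square 7; −1 → 6.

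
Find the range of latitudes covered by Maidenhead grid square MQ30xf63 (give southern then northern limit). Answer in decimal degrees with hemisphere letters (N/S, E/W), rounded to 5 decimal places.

Field M=12, Q=16: +12·20° lon, +16·10° lat → SW at lon 60°, lat 70°.
Square 3, 0: +3·2° lon, +0·1° lat → SW at lon 66°, lat 70°.
Subsquare x=23, f=5: +23·0.0833333° lon, +5·0.0416667° lat → SW at lon 67.9167°, lat 70.2083°.
Extended square 6, 3: +6·0.00833333° lon, +3·0.00416667° lat → SW at lon 67.9667°, lat 70.2208°.
Cell spans 0.00833333° lon × 0.00416667° lat.
south 70.22083° N, north 70.22500° N.

70.22083° N, 70.22500° N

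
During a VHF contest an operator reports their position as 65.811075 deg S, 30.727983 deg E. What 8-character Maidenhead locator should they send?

KC54ie75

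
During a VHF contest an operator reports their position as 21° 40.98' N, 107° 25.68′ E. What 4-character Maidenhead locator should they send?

Shift to the Maidenhead origin (180°W, 90°S): lon 287.43, lat 111.68.
Field: lon ⌊287.43/20⌋ = 14 → O; lat ⌊111.68/10⌋ = 11 → L.
Square: lon ⌊7.43/2⌋ = 3; lat ⌊1.68/1⌋ = 1.

OL31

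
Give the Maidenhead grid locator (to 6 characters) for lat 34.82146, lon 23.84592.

KM14wt

Offset from 180°W / 90°S: lon 203.8459°, lat 124.8215°.
Field (20°×10°, letters A–R): 203.8459/20 → 10 → K, 124.8215/10 → 12 → M; chars KM.
Square (2°×1°, digits 0–9): 3.8459/2 → 1, 4.8215/1 → 4; chars 14.
Subsquare (5′×2.5′, letters a–x): 1.8459/0.0833333 → 22 → w, 0.8215/0.0416667 → 19 → t; chars wt.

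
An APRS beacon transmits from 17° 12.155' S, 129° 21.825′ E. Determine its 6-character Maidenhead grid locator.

PH42qt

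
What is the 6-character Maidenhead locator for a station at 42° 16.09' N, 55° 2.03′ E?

Shift to the Maidenhead origin (180°W, 90°S): lon 235.0338, lat 132.2682.
Field (20°×10°, letters A–R): 235.0338/20 → 11 → L, 132.2682/10 → 13 → N; chars LN.
Square (2°×1°, digits 0–9): 15.0338/2 → 7, 2.2682/1 → 2; chars 72.
Subsquare (5′×2.5′, letters a–x): 1.0338/0.0833333 → 12 → m, 0.2682/0.0416667 → 6 → g; chars mg.

LN72mg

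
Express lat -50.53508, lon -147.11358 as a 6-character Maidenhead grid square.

Add 180° to longitude and 90° to latitude: 32.8864, 39.4649.
Field: lon ⌊32.8864/20⌋ = 1 → B; lat ⌊39.4649/10⌋ = 3 → D.
Square: lon ⌊12.8864/2⌋ = 6; lat ⌊9.4649/1⌋ = 9.
Subsquare: lon ⌊0.8864/0.0833333⌋ = 10 → k; lat ⌊0.4649/0.0416667⌋ = 11 → l.

BD69kl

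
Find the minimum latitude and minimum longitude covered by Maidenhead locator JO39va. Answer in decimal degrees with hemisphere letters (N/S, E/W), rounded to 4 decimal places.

Field J=9, O=14: +9·20° lon, +14·10° lat → SW at lon 0°, lat 50°.
Square 3, 9: +3·2° lon, +9·1° lat → SW at lon 6°, lat 59°.
Subsquare v=21, a=0: +21·0.0833333° lon, +0·0.0416667° lat → SW at lon 7.75°, lat 59°.
latitude 59.0000° N, longitude 7.7500° E.

59.0000° N, 7.7500° E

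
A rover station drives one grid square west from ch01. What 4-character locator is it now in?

BH91

Longitude square 0; −1 → -1, wraps to 9, carry into field.
Longitude field C = 2; −1 → 1 = B.
The latitude characters are unchanged.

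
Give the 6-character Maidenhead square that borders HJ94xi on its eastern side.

IJ04ai

Longitude subsquare x = 23; +1 → 24, wraps to 0 = a, carry into square.
Longitude square 9; +1 → 10, wraps to 0, carry into field.
Longitude field H = 7; +1 → 8 = I.
The latitude characters are unchanged.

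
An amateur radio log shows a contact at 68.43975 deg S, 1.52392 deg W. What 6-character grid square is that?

IC91fn

Shift to the Maidenhead origin (180°W, 90°S): lon 178.4761, lat 21.5602.
Field (20°×10°, letters A–R): lon ⌊178.4761/20⌋ = 8 → I; lat ⌊21.5602/10⌋ = 2 → C.
Square (2°×1°, digits 0–9): lon ⌊18.4761/2⌋ = 9; lat ⌊1.5602/1⌋ = 1.
Subsquare (5′×2.5′, letters a–x): lon ⌊0.4761/0.0833333⌋ = 5 → f; lat ⌊0.5602/0.0416667⌋ = 13 → n.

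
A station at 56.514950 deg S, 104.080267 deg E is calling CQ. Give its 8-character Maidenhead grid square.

OD23al96

Add 180° to longitude and 90° to latitude: 284.08027, 33.48505.
Field: 284.08027/20 → 14 → O, 33.48505/10 → 3 → D; chars OD.
Square: 4.08027/2 → 2, 3.48505/1 → 3; chars 23.
Subsquare: 0.08027/0.0833333 → 0 → a, 0.48505/0.0416667 → 11 → l; chars al.
Extended square: 0.08027/0.00833333 → 9, 0.02672/0.00416667 → 6; chars 96.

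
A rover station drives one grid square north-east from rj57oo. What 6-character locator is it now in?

RJ57pp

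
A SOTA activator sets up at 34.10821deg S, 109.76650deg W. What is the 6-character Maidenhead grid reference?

DF55cv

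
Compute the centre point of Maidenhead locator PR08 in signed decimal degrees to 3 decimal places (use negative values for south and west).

Field P=15, R=17: +15·20° lon, +17·10° lat → SW at lon 120°, lat 80°.
Square 0, 8: +0·2° lon, +8·1° lat → SW at lon 120°, lat 88°.
Cell spans 2° lon × 1° lat. Centre is SW corner plus half of each.
latitude 88.500, longitude 121.000.

88.500, 121.000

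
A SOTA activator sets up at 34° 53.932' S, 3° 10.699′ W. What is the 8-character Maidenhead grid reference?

IF85jc84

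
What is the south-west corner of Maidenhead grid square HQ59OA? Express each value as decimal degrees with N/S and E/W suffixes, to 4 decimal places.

Field H=7, Q=16: +7·20° lon, +16·10° lat → SW at lon -40°, lat 70°.
Square 5, 9: +5·2° lon, +9·1° lat → SW at lon -30°, lat 79°.
Subsquare o=14, a=0: +14·0.0833333° lon, +0·0.0416667° lat → SW at lon -28.8333°, lat 79°.
latitude 79.0000° N, longitude 28.8333° W.

79.0000° N, 28.8333° W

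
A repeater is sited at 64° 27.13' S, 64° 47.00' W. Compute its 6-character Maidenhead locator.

FC75on

Add 180° to longitude and 90° to latitude: 115.2167, 25.5478.
Field: 115.2167/20 → 5 → F, 25.5478/10 → 2 → C; chars FC.
Square: 15.2167/2 → 7, 5.5478/1 → 5; chars 75.
Subsquare: 1.2167/0.0833333 → 14 → o, 0.5478/0.0416667 → 13 → n; chars on.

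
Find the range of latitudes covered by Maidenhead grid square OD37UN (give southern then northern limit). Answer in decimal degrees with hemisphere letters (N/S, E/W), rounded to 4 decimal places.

52.4583° S, 52.4167° S

Field O=14, D=3: +14·20° lon, +3·10° lat → SW at lon 100°, lat -60°.
Square 3, 7: +3·2° lon, +7·1° lat → SW at lon 106°, lat -53°.
Subsquare u=20, n=13: +20·0.0833333° lon, +13·0.0416667° lat → SW at lon 107.667°, lat -52.4583°.
Cell spans 0.0833333° lon × 0.0416667° lat.
south 52.4583° S, north 52.4167° S.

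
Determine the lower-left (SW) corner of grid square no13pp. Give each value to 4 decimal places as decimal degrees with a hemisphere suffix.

Field N=13, O=14: +13·20° lon, +14·10° lat → SW at lon 80°, lat 50°.
Square 1, 3: +1·2° lon, +3·1° lat → SW at lon 82°, lat 53°.
Subsquare p=15, p=15: +15·0.0833333° lon, +15·0.0416667° lat → SW at lon 83.25°, lat 53.625°.
latitude 53.6250° N, longitude 83.2500° E.

53.6250° N, 83.2500° E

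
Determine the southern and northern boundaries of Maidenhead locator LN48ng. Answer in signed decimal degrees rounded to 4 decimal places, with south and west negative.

Field L=11, N=13: +11·20° lon, +13·10° lat → SW at lon 40°, lat 40°.
Square 4, 8: +4·2° lon, +8·1° lat → SW at lon 48°, lat 48°.
Subsquare n=13, g=6: +13·0.0833333° lon, +6·0.0416667° lat → SW at lon 49.0833°, lat 48.25°.
Cell spans 0.0833333° lon × 0.0416667° lat.
south 48.2500, north 48.2917.

48.2500, 48.2917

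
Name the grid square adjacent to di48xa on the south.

Latitude subsquare a = 0; −1 → -1, wraps to 23 = x, carry into square.
Latitude square 8; −1 → 7.
The longitude characters are unchanged.

DI47xx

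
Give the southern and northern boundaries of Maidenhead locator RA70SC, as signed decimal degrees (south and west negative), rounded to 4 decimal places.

-89.9167, -89.8750

Field R=17, A=0: +17·20° lon, +0·10° lat → SW at lon 160°, lat -90°.
Square 7, 0: +7·2° lon, +0·1° lat → SW at lon 174°, lat -90°.
Subsquare s=18, c=2: +18·0.0833333° lon, +2·0.0416667° lat → SW at lon 175.5°, lat -89.9167°.
Cell spans 0.0833333° lon × 0.0416667° lat.
south -89.9167, north -89.8750.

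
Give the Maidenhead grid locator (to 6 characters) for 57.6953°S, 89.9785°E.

Add 180° to longitude and 90° to latitude: 269.9785, 32.3047.
Field: lon ⌊269.9785/20⌋ = 13 → N; lat ⌊32.3047/10⌋ = 3 → D.
Square: lon ⌊9.9785/2⌋ = 4; lat ⌊2.3047/1⌋ = 2.
Subsquare: lon ⌊1.9785/0.0833333⌋ = 23 → x; lat ⌊0.3047/0.0416667⌋ = 7 → h.

ND42xh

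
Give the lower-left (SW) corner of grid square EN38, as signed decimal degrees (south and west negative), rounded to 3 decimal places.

48.000, -94.000

Field E=4, N=13: +4·20° lon, +13·10° lat → SW at lon -100°, lat 40°.
Square 3, 8: +3·2° lon, +8·1° lat → SW at lon -94°, lat 48°.
latitude 48.000, longitude -94.000.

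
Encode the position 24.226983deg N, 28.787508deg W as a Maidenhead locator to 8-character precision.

Offset from 180°W / 90°S: lon 151.21249°, lat 114.22698°.
Field: lon ⌊151.21249/20⌋ = 7 → H; lat ⌊114.22698/10⌋ = 11 → L.
Square: lon ⌊11.21249/2⌋ = 5; lat ⌊4.22698/1⌋ = 4.
Subsquare: lon ⌊1.21249/0.0833333⌋ = 14 → o; lat ⌊0.22698/0.0416667⌋ = 5 → f.
Extended square: lon ⌊0.04583/0.00833333⌋ = 5; lat ⌊0.01865/0.00416667⌋ = 4.

HL54of54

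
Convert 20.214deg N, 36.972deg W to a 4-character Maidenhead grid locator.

HL10

Add 180° to longitude and 90° to latitude: 143.03, 110.21.
Field: lon ⌊143.03/20⌋ = 7 → H; lat ⌊110.21/10⌋ = 11 → L.
Square: lon ⌊3.03/2⌋ = 1; lat ⌊0.21/1⌋ = 0.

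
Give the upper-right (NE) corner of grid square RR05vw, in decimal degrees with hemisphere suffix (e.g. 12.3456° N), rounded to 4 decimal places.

85.9583° N, 161.8333° E

Field R=17, R=17: +17·20° lon, +17·10° lat → SW at lon 160°, lat 80°.
Square 0, 5: +0·2° lon, +5·1° lat → SW at lon 160°, lat 85°.
Subsquare v=21, w=22: +21·0.0833333° lon, +22·0.0416667° lat → SW at lon 161.75°, lat 85.9167°.
Cell spans 0.0833333° lon × 0.0416667° lat. NE corner is SW corner plus one full cell.
latitude 85.9583° N, longitude 161.8333° E.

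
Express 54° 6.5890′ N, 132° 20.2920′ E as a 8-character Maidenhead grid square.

Offset from 180°W / 90°S: lon 312.33820°, lat 144.10982°.
Field (20°×10°, letters A–R): 312.33820/20 → 15 → P, 144.10982/10 → 14 → O; chars PO.
Square (2°×1°, digits 0–9): 12.33820/2 → 6, 4.10982/1 → 4; chars 64.
Subsquare (5′×2.5′, letters a–x): 0.33820/0.0833333 → 4 → e, 0.10982/0.0416667 → 2 → c; chars ec.
Extended square (30″×15″, digits 0–9): 0.00487/0.00833333 → 0, 0.02648/0.00416667 → 6; chars 06.

PO64ec06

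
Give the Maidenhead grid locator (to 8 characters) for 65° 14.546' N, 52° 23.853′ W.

GP35tf28

Offset from 180°W / 90°S: lon 127.60245°, lat 155.24243°.
Field: lon ⌊127.60245/20⌋ = 6 → G; lat ⌊155.24243/10⌋ = 15 → P.
Square: lon ⌊7.60245/2⌋ = 3; lat ⌊5.24243/1⌋ = 5.
Subsquare: lon ⌊1.60245/0.0833333⌋ = 19 → t; lat ⌊0.24243/0.0416667⌋ = 5 → f.
Extended square: lon ⌊0.01912/0.00833333⌋ = 2; lat ⌊0.03410/0.00416667⌋ = 8.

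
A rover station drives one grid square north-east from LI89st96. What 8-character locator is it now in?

LI89tt07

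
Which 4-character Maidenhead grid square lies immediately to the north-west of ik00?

HK91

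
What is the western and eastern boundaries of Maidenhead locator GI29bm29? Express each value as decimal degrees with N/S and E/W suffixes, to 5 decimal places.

Field G=6, I=8: +6·20° lon, +8·10° lat → SW at lon -60°, lat -10°.
Square 2, 9: +2·2° lon, +9·1° lat → SW at lon -56°, lat -1°.
Subsquare b=1, m=12: +1·0.0833333° lon, +12·0.0416667° lat → SW at lon -55.9167°, lat -0.5°.
Extended square 2, 9: +2·0.00833333° lon, +9·0.00416667° lat → SW at lon -55.9°, lat -0.4625°.
Cell spans 0.00833333° lon × 0.00416667° lat.
west 55.90000° W, east 55.89167° W.

55.90000° W, 55.89167° W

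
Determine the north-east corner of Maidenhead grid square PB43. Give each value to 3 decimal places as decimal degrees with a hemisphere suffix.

76.000° S, 130.000° E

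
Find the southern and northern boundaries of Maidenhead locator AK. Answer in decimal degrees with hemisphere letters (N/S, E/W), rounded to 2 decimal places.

Field A=0, K=10: +0·20° lon, +10·10° lat → SW at lon -180°, lat 10°.
Cell spans 20° lon × 10° lat.
south 10.00° N, north 20.00° N.

10.00° N, 20.00° N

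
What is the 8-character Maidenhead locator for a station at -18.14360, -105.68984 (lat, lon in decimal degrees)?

DH71du75

Shift to the Maidenhead origin (180°W, 90°S): lon 74.31016, lat 71.85640.
Field: 74.31016/20 → 3 → D, 71.85640/10 → 7 → H; chars DH.
Square: 14.31016/2 → 7, 1.85640/1 → 1; chars 71.
Subsquare: 0.31016/0.0833333 → 3 → d, 0.85640/0.0416667 → 20 → u; chars du.
Extended square: 0.06016/0.00833333 → 7, 0.02307/0.00416667 → 5; chars 75.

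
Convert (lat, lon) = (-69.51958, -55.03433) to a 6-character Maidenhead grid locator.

Shift to the Maidenhead origin (180°W, 90°S): lon 124.9657, lat 20.4804.
Field: 124.9657/20 → 6 → G, 20.4804/10 → 2 → C; chars GC.
Square: 4.9657/2 → 2, 0.4804/1 → 0; chars 20.
Subsquare: 0.9657/0.0833333 → 11 → l, 0.4804/0.0416667 → 11 → l; chars ll.

GC20ll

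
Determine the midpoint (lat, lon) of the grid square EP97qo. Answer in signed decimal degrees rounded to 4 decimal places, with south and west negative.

Field E=4, P=15: +4·20° lon, +15·10° lat → SW at lon -100°, lat 60°.
Square 9, 7: +9·2° lon, +7·1° lat → SW at lon -82°, lat 67°.
Subsquare q=16, o=14: +16·0.0833333° lon, +14·0.0416667° lat → SW at lon -80.6667°, lat 67.5833°.
Cell spans 0.0833333° lon × 0.0416667° lat. Centre is SW corner plus half of each.
latitude 67.6042, longitude -80.6250.

67.6042, -80.6250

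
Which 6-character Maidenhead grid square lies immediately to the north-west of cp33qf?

CP33pg

Longitude subsquare q = 16; −1 → 15 = p.
Latitude subsquare f = 5; +1 → 6 = g.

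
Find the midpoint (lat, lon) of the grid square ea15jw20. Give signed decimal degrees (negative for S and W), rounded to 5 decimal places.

Field E=4, A=0: +4·20° lon, +0·10° lat → SW at lon -100°, lat -90°.
Square 1, 5: +1·2° lon, +5·1° lat → SW at lon -98°, lat -85°.
Subsquare j=9, w=22: +9·0.0833333° lon, +22·0.0416667° lat → SW at lon -97.25°, lat -84.0833°.
Extended square 2, 0: +2·0.00833333° lon, +0·0.00416667° lat → SW at lon -97.2333°, lat -84.0833°.
Cell spans 0.00833333° lon × 0.00416667° lat. Centre is SW corner plus half of each.
latitude -84.08125, longitude -97.22917.

-84.08125, -97.22917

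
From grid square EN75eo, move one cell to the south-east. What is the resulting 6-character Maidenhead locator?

EN75fn

Longitude subsquare e = 4; +1 → 5 = f.
Latitude subsquare o = 14; −1 → 13 = n.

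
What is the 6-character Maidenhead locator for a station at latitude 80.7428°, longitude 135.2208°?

PR70or

Offset from 180°W / 90°S: lon 315.2208°, lat 170.7428°.
Field: lon ⌊315.2208/20⌋ = 15 → P; lat ⌊170.7428/10⌋ = 17 → R.
Square: lon ⌊15.2208/2⌋ = 7; lat ⌊0.7428/1⌋ = 0.
Subsquare: lon ⌊1.2208/0.0833333⌋ = 14 → o; lat ⌊0.7428/0.0416667⌋ = 17 → r.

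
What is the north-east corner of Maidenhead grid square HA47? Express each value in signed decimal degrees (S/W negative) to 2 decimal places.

-82.00, -30.00

Field H=7, A=0: +7·20° lon, +0·10° lat → SW at lon -40°, lat -90°.
Square 4, 7: +4·2° lon, +7·1° lat → SW at lon -32°, lat -83°.
Cell spans 2° lon × 1° lat. NE corner is SW corner plus one full cell.
latitude -82.00, longitude -30.00.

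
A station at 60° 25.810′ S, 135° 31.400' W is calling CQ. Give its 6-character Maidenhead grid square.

CC29fn

Offset from 180°W / 90°S: lon 44.4767°, lat 29.5698°.
Field: lon ⌊44.4767/20⌋ = 2 → C; lat ⌊29.5698/10⌋ = 2 → C.
Square: lon ⌊4.4767/2⌋ = 2; lat ⌊9.5698/1⌋ = 9.
Subsquare: lon ⌊0.4767/0.0833333⌋ = 5 → f; lat ⌊0.5698/0.0416667⌋ = 13 → n.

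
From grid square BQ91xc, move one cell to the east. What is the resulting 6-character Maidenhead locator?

Longitude subsquare x = 23; +1 → 24, wraps to 0 = a, carry into square.
Longitude square 9; +1 → 10, wraps to 0, carry into field.
Longitude field B = 1; +1 → 2 = C.
The latitude characters are unchanged.

CQ01ac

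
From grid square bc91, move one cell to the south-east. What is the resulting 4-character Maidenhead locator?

CC00

Longitude square 9; +1 → 10, wraps to 0, carry into field.
Longitude field B = 1; +1 → 2 = C.
Latitude square 1; −1 → 0.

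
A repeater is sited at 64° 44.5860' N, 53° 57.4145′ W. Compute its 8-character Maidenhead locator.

GP34ar58

Shift to the Maidenhead origin (180°W, 90°S): lon 126.04309, lat 154.74310.
Field: lon ⌊126.04309/20⌋ = 6 → G; lat ⌊154.74310/10⌋ = 15 → P.
Square: lon ⌊6.04309/2⌋ = 3; lat ⌊4.74310/1⌋ = 4.
Subsquare: lon ⌊0.04309/0.0833333⌋ = 0 → a; lat ⌊0.74310/0.0416667⌋ = 17 → r.
Extended square: lon ⌊0.04309/0.00833333⌋ = 5; lat ⌊0.03477/0.00416667⌋ = 8.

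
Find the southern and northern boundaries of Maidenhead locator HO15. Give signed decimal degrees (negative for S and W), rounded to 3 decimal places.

55.000, 56.000

Field H=7, O=14: +7·20° lon, +14·10° lat → SW at lon -40°, lat 50°.
Square 1, 5: +1·2° lon, +5·1° lat → SW at lon -38°, lat 55°.
Cell spans 2° lon × 1° lat.
south 55.000, north 56.000.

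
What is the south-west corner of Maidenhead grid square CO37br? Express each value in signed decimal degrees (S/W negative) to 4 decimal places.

Field C=2, O=14: +2·20° lon, +14·10° lat → SW at lon -140°, lat 50°.
Square 3, 7: +3·2° lon, +7·1° lat → SW at lon -134°, lat 57°.
Subsquare b=1, r=17: +1·0.0833333° lon, +17·0.0416667° lat → SW at lon -133.917°, lat 57.7083°.
latitude 57.7083, longitude -133.9167.

57.7083, -133.9167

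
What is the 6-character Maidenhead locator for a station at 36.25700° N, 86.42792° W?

EM66sg

Offset from 180°W / 90°S: lon 93.5721°, lat 126.2570°.
Field (20°×10°, letters A–R): 93.5721/20 → 4 → E, 126.2570/10 → 12 → M; chars EM.
Square (2°×1°, digits 0–9): 13.5721/2 → 6, 6.2570/1 → 6; chars 66.
Subsquare (5′×2.5′, letters a–x): 1.5721/0.0833333 → 18 → s, 0.2570/0.0416667 → 6 → g; chars sg.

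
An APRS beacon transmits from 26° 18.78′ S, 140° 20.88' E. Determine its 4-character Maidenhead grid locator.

QG03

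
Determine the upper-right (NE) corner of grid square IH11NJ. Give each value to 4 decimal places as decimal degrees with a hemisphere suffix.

18.5833° S, 16.8333° W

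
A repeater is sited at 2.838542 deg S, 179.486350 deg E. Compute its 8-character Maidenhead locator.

RI97rd88

Add 180° to longitude and 90° to latitude: 359.48635, 87.16146.
Field (20°×10°, letters A–R): lon ⌊359.48635/20⌋ = 17 → R; lat ⌊87.16146/10⌋ = 8 → I.
Square (2°×1°, digits 0–9): lon ⌊19.48635/2⌋ = 9; lat ⌊7.16146/1⌋ = 7.
Subsquare (5′×2.5′, letters a–x): lon ⌊1.48635/0.0833333⌋ = 17 → r; lat ⌊0.16146/0.0416667⌋ = 3 → d.
Extended square (30″×15″, digits 0–9): lon ⌊0.06968/0.00833333⌋ = 8; lat ⌊0.03646/0.00416667⌋ = 8.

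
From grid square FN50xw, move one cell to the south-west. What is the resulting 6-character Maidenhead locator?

FN50wv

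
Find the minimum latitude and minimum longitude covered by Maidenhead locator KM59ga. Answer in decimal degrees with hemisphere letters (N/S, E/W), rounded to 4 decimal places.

Field K=10, M=12: +10·20° lon, +12·10° lat → SW at lon 20°, lat 30°.
Square 5, 9: +5·2° lon, +9·1° lat → SW at lon 30°, lat 39°.
Subsquare g=6, a=0: +6·0.0833333° lon, +0·0.0416667° lat → SW at lon 30.5°, lat 39°.
latitude 39.0000° N, longitude 30.5000° E.

39.0000° N, 30.5000° E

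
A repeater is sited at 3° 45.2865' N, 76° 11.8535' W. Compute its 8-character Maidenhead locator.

Add 180° to longitude and 90° to latitude: 103.80244, 93.75477.
Field (20°×10°, letters A–R): lon ⌊103.80244/20⌋ = 5 → F; lat ⌊93.75477/10⌋ = 9 → J.
Square (2°×1°, digits 0–9): lon ⌊3.80244/2⌋ = 1; lat ⌊3.75477/1⌋ = 3.
Subsquare (5′×2.5′, letters a–x): lon ⌊1.80244/0.0833333⌋ = 21 → v; lat ⌊0.75477/0.0416667⌋ = 18 → s.
Extended square (30″×15″, digits 0–9): lon ⌊0.05244/0.00833333⌋ = 6; lat ⌊0.00477/0.00416667⌋ = 1.

FJ13vs61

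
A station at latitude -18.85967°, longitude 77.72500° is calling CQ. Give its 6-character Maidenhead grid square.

MH81ud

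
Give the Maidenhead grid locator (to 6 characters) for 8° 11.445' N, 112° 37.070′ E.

OJ68he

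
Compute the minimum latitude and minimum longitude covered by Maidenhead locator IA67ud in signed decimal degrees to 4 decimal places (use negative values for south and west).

-82.8750, -6.3333

Field I=8, A=0: +8·20° lon, +0·10° lat → SW at lon -20°, lat -90°.
Square 6, 7: +6·2° lon, +7·1° lat → SW at lon -8°, lat -83°.
Subsquare u=20, d=3: +20·0.0833333° lon, +3·0.0416667° lat → SW at lon -6.33333°, lat -82.875°.
latitude -82.8750, longitude -6.3333.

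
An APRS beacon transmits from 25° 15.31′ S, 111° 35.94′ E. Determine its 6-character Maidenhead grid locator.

OG54tr

Offset from 180°W / 90°S: lon 291.5990°, lat 64.7448°.
Field: 291.5990/20 → 14 → O, 64.7448/10 → 6 → G; chars OG.
Square: 11.5990/2 → 5, 4.7448/1 → 4; chars 54.
Subsquare: 1.5990/0.0833333 → 19 → t, 0.7448/0.0416667 → 17 → r; chars tr.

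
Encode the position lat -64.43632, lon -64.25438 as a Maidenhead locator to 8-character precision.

Add 180° to longitude and 90° to latitude: 115.74562, 25.56368.
Field: lon ⌊115.74562/20⌋ = 5 → F; lat ⌊25.56368/10⌋ = 2 → C.
Square: lon ⌊15.74562/2⌋ = 7; lat ⌊5.56368/1⌋ = 5.
Subsquare: lon ⌊1.74562/0.0833333⌋ = 20 → u; lat ⌊0.56368/0.0416667⌋ = 13 → n.
Extended square: lon ⌊0.07895/0.00833333⌋ = 9; lat ⌊0.02201/0.00416667⌋ = 5.

FC75un95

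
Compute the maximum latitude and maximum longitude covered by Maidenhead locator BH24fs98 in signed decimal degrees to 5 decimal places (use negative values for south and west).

-15.21250, -155.50000

Field B=1, H=7: +1·20° lon, +7·10° lat → SW at lon -160°, lat -20°.
Square 2, 4: +2·2° lon, +4·1° lat → SW at lon -156°, lat -16°.
Subsquare f=5, s=18: +5·0.0833333° lon, +18·0.0416667° lat → SW at lon -155.583°, lat -15.25°.
Extended square 9, 8: +9·0.00833333° lon, +8·0.00416667° lat → SW at lon -155.508°, lat -15.2167°.
Cell spans 0.00833333° lon × 0.00416667° lat. NE corner is SW corner plus one full cell.
latitude -15.21250, longitude -155.50000.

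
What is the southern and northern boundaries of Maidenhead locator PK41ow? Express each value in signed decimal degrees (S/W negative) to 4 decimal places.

11.9167, 11.9583

Field P=15, K=10: +15·20° lon, +10·10° lat → SW at lon 120°, lat 10°.
Square 4, 1: +4·2° lon, +1·1° lat → SW at lon 128°, lat 11°.
Subsquare o=14, w=22: +14·0.0833333° lon, +22·0.0416667° lat → SW at lon 129.167°, lat 11.9167°.
Cell spans 0.0833333° lon × 0.0416667° lat.
south 11.9167, north 11.9583.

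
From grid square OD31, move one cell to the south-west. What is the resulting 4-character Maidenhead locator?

OD20

Longitude square 3; −1 → 2.
Latitude square 1; −1 → 0.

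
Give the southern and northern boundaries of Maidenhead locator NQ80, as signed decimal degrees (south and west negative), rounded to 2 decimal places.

70.00, 71.00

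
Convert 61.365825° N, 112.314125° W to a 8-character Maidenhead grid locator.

DP31ui27

Shift to the Maidenhead origin (180°W, 90°S): lon 67.68587, lat 151.36583.
Field: 67.68587/20 → 3 → D, 151.36583/10 → 15 → P; chars DP.
Square: 7.68587/2 → 3, 1.36583/1 → 1; chars 31.
Subsquare: 1.68587/0.0833333 → 20 → u, 0.36583/0.0416667 → 8 → i; chars ui.
Extended square: 0.01921/0.00833333 → 2, 0.03249/0.00416667 → 7; chars 27.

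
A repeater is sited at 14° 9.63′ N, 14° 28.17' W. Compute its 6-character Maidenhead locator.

IK24sd

Add 180° to longitude and 90° to latitude: 165.5305, 104.1605.
Field (20°×10°, letters A–R): lon ⌊165.5305/20⌋ = 8 → I; lat ⌊104.1605/10⌋ = 10 → K.
Square (2°×1°, digits 0–9): lon ⌊5.5305/2⌋ = 2; lat ⌊4.1605/1⌋ = 4.
Subsquare (5′×2.5′, letters a–x): lon ⌊1.5305/0.0833333⌋ = 18 → s; lat ⌊0.1605/0.0416667⌋ = 3 → d.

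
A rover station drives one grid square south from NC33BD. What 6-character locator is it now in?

Latitude subsquare d = 3; −1 → 2 = c.
The longitude characters are unchanged.

NC33bc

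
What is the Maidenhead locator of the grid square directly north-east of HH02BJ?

HH02ck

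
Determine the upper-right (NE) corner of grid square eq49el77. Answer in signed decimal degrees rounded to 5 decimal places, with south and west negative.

79.49167, -91.60000

Field E=4, Q=16: +4·20° lon, +16·10° lat → SW at lon -100°, lat 70°.
Square 4, 9: +4·2° lon, +9·1° lat → SW at lon -92°, lat 79°.
Subsquare e=4, l=11: +4·0.0833333° lon, +11·0.0416667° lat → SW at lon -91.6667°, lat 79.4583°.
Extended square 7, 7: +7·0.00833333° lon, +7·0.00416667° lat → SW at lon -91.6083°, lat 79.4875°.
Cell spans 0.00833333° lon × 0.00416667° lat. NE corner is SW corner plus one full cell.
latitude 79.49167, longitude -91.60000.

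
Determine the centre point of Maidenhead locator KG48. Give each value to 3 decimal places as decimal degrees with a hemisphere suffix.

21.500° S, 29.000° E

Field K=10, G=6: +10·20° lon, +6·10° lat → SW at lon 20°, lat -30°.
Square 4, 8: +4·2° lon, +8·1° lat → SW at lon 28°, lat -22°.
Cell spans 2° lon × 1° lat. Centre is SW corner plus half of each.
latitude 21.500° S, longitude 29.000° E.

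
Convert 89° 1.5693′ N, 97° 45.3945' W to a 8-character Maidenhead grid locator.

ER19ca96

Shift to the Maidenhead origin (180°W, 90°S): lon 82.24343, lat 179.02616.
Field: 82.24343/20 → 4 → E, 179.02616/10 → 17 → R; chars ER.
Square: 2.24343/2 → 1, 9.02616/1 → 9; chars 19.
Subsquare: 0.24343/0.0833333 → 2 → c, 0.02616/0.0416667 → 0 → a; chars ca.
Extended square: 0.07676/0.00833333 → 9, 0.02616/0.00416667 → 6; chars 96.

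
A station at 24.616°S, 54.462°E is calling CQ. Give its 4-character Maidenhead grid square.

LG75

Offset from 180°W / 90°S: lon 234.46°, lat 65.38°.
Field: lon ⌊234.46/20⌋ = 11 → L; lat ⌊65.38/10⌋ = 6 → G.
Square: lon ⌊14.46/2⌋ = 7; lat ⌊5.38/1⌋ = 5.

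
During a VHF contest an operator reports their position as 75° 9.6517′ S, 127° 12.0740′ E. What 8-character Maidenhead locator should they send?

PB34ou41

Shift to the Maidenhead origin (180°W, 90°S): lon 307.20123, lat 14.83914.
Field: 307.20123/20 → 15 → P, 14.83914/10 → 1 → B; chars PB.
Square: 7.20123/2 → 3, 4.83914/1 → 4; chars 34.
Subsquare: 1.20123/0.0833333 → 14 → o, 0.83914/0.0416667 → 20 → u; chars ou.
Extended square: 0.03457/0.00833333 → 4, 0.00581/0.00416667 → 1; chars 41.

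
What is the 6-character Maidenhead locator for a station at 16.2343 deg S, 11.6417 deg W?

Offset from 180°W / 90°S: lon 168.3583°, lat 73.7657°.
Field: lon ⌊168.3583/20⌋ = 8 → I; lat ⌊73.7657/10⌋ = 7 → H.
Square: lon ⌊8.3583/2⌋ = 4; lat ⌊3.7657/1⌋ = 3.
Subsquare: lon ⌊0.3583/0.0833333⌋ = 4 → e; lat ⌊0.7657/0.0416667⌋ = 18 → s.

IH43es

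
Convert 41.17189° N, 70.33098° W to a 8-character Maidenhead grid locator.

Offset from 180°W / 90°S: lon 109.66902°, lat 131.17189°.
Field: lon ⌊109.66902/20⌋ = 5 → F; lat ⌊131.17189/10⌋ = 13 → N.
Square: lon ⌊9.66902/2⌋ = 4; lat ⌊1.17189/1⌋ = 1.
Subsquare: lon ⌊1.66902/0.0833333⌋ = 20 → u; lat ⌊0.17189/0.0416667⌋ = 4 → e.
Extended square: lon ⌊0.00235/0.00833333⌋ = 0; lat ⌊0.00522/0.00416667⌋ = 1.

FN41ue01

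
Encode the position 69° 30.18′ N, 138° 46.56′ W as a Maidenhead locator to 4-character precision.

CP09

Shift to the Maidenhead origin (180°W, 90°S): lon 41.22, lat 159.50.
Field: 41.22/20 → 2 → C, 159.50/10 → 15 → P; chars CP.
Square: 1.22/2 → 0, 9.50/1 → 9; chars 09.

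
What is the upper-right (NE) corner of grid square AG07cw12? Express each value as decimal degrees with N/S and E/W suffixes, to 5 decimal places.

Field A=0, G=6: +0·20° lon, +6·10° lat → SW at lon -180°, lat -30°.
Square 0, 7: +0·2° lon, +7·1° lat → SW at lon -180°, lat -23°.
Subsquare c=2, w=22: +2·0.0833333° lon, +22·0.0416667° lat → SW at lon -179.833°, lat -22.0833°.
Extended square 1, 2: +1·0.00833333° lon, +2·0.00416667° lat → SW at lon -179.825°, lat -22.075°.
Cell spans 0.00833333° lon × 0.00416667° lat. NE corner is SW corner plus one full cell.
latitude 22.07083° S, longitude 179.81667° W.

22.07083° S, 179.81667° W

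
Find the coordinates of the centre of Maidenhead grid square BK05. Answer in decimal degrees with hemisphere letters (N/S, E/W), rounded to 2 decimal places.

15.50° N, 159.00° W

Field B=1, K=10: +1·20° lon, +10·10° lat → SW at lon -160°, lat 10°.
Square 0, 5: +0·2° lon, +5·1° lat → SW at lon -160°, lat 15°.
Cell spans 2° lon × 1° lat. Centre is SW corner plus half of each.
latitude 15.50° N, longitude 159.00° W.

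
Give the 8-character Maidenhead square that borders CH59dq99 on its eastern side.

CH59eq09

Longitude extended square 9; +1 → 10, wraps to 0, carry into subsquare.
Longitude subsquare d = 3; +1 → 4 = e.
The latitude characters are unchanged.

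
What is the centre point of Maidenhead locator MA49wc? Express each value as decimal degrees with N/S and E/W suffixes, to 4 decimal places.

Field M=12, A=0: +12·20° lon, +0·10° lat → SW at lon 60°, lat -90°.
Square 4, 9: +4·2° lon, +9·1° lat → SW at lon 68°, lat -81°.
Subsquare w=22, c=2: +22·0.0833333° lon, +2·0.0416667° lat → SW at lon 69.8333°, lat -80.9167°.
Cell spans 0.0833333° lon × 0.0416667° lat. Centre is SW corner plus half of each.
latitude 80.8958° S, longitude 69.8750° E.

80.8958° S, 69.8750° E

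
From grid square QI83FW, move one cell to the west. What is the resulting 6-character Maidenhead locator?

Longitude subsquare f = 5; −1 → 4 = e.
The latitude characters are unchanged.

QI83ew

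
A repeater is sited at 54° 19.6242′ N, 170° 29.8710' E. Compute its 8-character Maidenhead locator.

Add 180° to longitude and 90° to latitude: 350.49785, 144.32707.
Field (20°×10°, letters A–R): 350.49785/20 → 17 → R, 144.32707/10 → 14 → O; chars RO.
Square (2°×1°, digits 0–9): 10.49785/2 → 5, 4.32707/1 → 4; chars 54.
Subsquare (5′×2.5′, letters a–x): 0.49785/0.0833333 → 5 → f, 0.32707/0.0416667 → 7 → h; chars fh.
Extended square (30″×15″, digits 0–9): 0.08118/0.00833333 → 9, 0.03540/0.00416667 → 8; chars 98.

RO54fh98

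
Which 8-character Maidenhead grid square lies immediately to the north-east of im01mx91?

Longitude extended square 9; +1 → 10, wraps to 0, carry into subsquare.
Longitude subsquare m = 12; +1 → 13 = n.
Latitude extended square 1; +1 → 2.

IM01nx02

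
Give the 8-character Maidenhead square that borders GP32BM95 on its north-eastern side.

Longitude extended square 9; +1 → 10, wraps to 0, carry into subsquare.
Longitude subsquare b = 1; +1 → 2 = c.
Latitude extended square 5; +1 → 6.

GP32cm06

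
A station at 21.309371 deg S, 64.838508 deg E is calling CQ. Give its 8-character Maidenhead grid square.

Shift to the Maidenhead origin (180°W, 90°S): lon 244.83851, lat 68.69063.
Field: 244.83851/20 → 12 → M, 68.69063/10 → 6 → G; chars MG.
Square: 4.83851/2 → 2, 8.69063/1 → 8; chars 28.
Subsquare: 0.83851/0.0833333 → 10 → k, 0.69063/0.0416667 → 16 → q; chars kq.
Extended square: 0.00517/0.00833333 → 0, 0.02396/0.00416667 → 5; chars 05.

MG28kq05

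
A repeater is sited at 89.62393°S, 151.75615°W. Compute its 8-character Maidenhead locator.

Shift to the Maidenhead origin (180°W, 90°S): lon 28.24385, lat 0.37607.
Field: 28.24385/20 → 1 → B, 0.37607/10 → 0 → A; chars BA.
Square: 8.24385/2 → 4, 0.37607/1 → 0; chars 40.
Subsquare: 0.24385/0.0833333 → 2 → c, 0.37607/0.0416667 → 9 → j; chars cj.
Extended square: 0.07718/0.00833333 → 9, 0.00107/0.00416667 → 0; chars 90.

BA40cj90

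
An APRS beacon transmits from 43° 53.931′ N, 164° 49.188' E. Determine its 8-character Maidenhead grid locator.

RN23jv85

Add 180° to longitude and 90° to latitude: 344.81980, 133.89885.
Field: lon ⌊344.81980/20⌋ = 17 → R; lat ⌊133.89885/10⌋ = 13 → N.
Square: lon ⌊4.81980/2⌋ = 2; lat ⌊3.89885/1⌋ = 3.
Subsquare: lon ⌊0.81980/0.0833333⌋ = 9 → j; lat ⌊0.89885/0.0416667⌋ = 21 → v.
Extended square: lon ⌊0.06980/0.00833333⌋ = 8; lat ⌊0.02385/0.00416667⌋ = 5.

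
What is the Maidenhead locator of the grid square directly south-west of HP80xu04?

HP80wu93

Longitude extended square 0; −1 → -1, wraps to 9, carry into subsquare.
Longitude subsquare x = 23; −1 → 22 = w.
Latitude extended square 4; −1 → 3.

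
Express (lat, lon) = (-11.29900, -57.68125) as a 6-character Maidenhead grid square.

GH18dq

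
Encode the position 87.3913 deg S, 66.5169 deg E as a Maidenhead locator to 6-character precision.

Shift to the Maidenhead origin (180°W, 90°S): lon 246.5169, lat 2.6087.
Field: lon ⌊246.5169/20⌋ = 12 → M; lat ⌊2.6087/10⌋ = 0 → A.
Square: lon ⌊6.5169/2⌋ = 3; lat ⌊2.6087/1⌋ = 2.
Subsquare: lon ⌊0.5169/0.0833333⌋ = 6 → g; lat ⌊0.6087/0.0416667⌋ = 14 → o.

MA32go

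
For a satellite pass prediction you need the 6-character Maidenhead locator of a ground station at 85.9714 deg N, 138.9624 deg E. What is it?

PR95lx

Offset from 180°W / 90°S: lon 318.9624°, lat 175.9714°.
Field: 318.9624/20 → 15 → P, 175.9714/10 → 17 → R; chars PR.
Square: 18.9624/2 → 9, 5.9714/1 → 5; chars 95.
Subsquare: 0.9624/0.0833333 → 11 → l, 0.9714/0.0416667 → 23 → x; chars lx.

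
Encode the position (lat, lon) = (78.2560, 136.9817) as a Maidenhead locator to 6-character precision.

PQ88lg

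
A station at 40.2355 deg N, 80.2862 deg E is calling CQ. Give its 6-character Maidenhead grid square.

Offset from 180°W / 90°S: lon 260.2862°, lat 130.2355°.
Field: lon ⌊260.2862/20⌋ = 13 → N; lat ⌊130.2355/10⌋ = 13 → N.
Square: lon ⌊0.2862/2⌋ = 0; lat ⌊0.2355/1⌋ = 0.
Subsquare: lon ⌊0.2862/0.0833333⌋ = 3 → d; lat ⌊0.2355/0.0416667⌋ = 5 → f.

NN00df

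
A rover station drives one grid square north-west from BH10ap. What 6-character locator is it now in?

BH00xq

Longitude subsquare a = 0; −1 → -1, wraps to 23 = x, carry into square.
Longitude square 1; −1 → 0.
Latitude subsquare p = 15; +1 → 16 = q.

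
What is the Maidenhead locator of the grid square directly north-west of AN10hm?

AN10gn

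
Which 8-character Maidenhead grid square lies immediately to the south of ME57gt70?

ME57gs79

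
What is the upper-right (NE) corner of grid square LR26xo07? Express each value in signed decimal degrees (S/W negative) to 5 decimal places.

Field L=11, R=17: +11·20° lon, +17·10° lat → SW at lon 40°, lat 80°.
Square 2, 6: +2·2° lon, +6·1° lat → SW at lon 44°, lat 86°.
Subsquare x=23, o=14: +23·0.0833333° lon, +14·0.0416667° lat → SW at lon 45.9167°, lat 86.5833°.
Extended square 0, 7: +0·0.00833333° lon, +7·0.00416667° lat → SW at lon 45.9167°, lat 86.6125°.
Cell spans 0.00833333° lon × 0.00416667° lat. NE corner is SW corner plus one full cell.
latitude 86.61667, longitude 45.92500.

86.61667, 45.92500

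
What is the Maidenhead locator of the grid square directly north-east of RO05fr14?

Longitude extended square 1; +1 → 2.
Latitude extended square 4; +1 → 5.

RO05fr25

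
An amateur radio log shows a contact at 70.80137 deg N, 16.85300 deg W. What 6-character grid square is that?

IQ10nt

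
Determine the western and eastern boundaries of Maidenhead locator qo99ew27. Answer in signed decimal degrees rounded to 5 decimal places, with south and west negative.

158.35000, 158.35833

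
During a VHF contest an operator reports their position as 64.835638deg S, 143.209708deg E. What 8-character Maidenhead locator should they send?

QC15od59

Add 180° to longitude and 90° to latitude: 323.20971, 25.16436.
Field: 323.20971/20 → 16 → Q, 25.16436/10 → 2 → C; chars QC.
Square: 3.20971/2 → 1, 5.16436/1 → 5; chars 15.
Subsquare: 1.20971/0.0833333 → 14 → o, 0.16436/0.0416667 → 3 → d; chars od.
Extended square: 0.04304/0.00833333 → 5, 0.03936/0.00416667 → 9; chars 59.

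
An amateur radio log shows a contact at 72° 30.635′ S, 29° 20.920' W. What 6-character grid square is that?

Offset from 180°W / 90°S: lon 150.6513°, lat 17.4894°.
Field (20°×10°, letters A–R): 150.6513/20 → 7 → H, 17.4894/10 → 1 → B; chars HB.
Square (2°×1°, digits 0–9): 10.6513/2 → 5, 7.4894/1 → 7; chars 57.
Subsquare (5′×2.5′, letters a–x): 0.6513/0.0833333 → 7 → h, 0.4894/0.0416667 → 11 → l; chars hl.

HB57hl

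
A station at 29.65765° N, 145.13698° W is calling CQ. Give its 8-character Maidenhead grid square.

BL79kp37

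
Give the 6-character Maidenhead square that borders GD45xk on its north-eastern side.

GD55al

Longitude subsquare x = 23; +1 → 24, wraps to 0 = a, carry into square.
Longitude square 4; +1 → 5.
Latitude subsquare k = 10; +1 → 11 = l.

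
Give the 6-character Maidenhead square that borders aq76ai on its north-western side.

AQ66xj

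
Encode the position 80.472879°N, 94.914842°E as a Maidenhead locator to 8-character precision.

NR70kl93

Add 180° to longitude and 90° to latitude: 274.91484, 170.47288.
Field: lon ⌊274.91484/20⌋ = 13 → N; lat ⌊170.47288/10⌋ = 17 → R.
Square: lon ⌊14.91484/2⌋ = 7; lat ⌊0.47288/1⌋ = 0.
Subsquare: lon ⌊0.91484/0.0833333⌋ = 10 → k; lat ⌊0.47288/0.0416667⌋ = 11 → l.
Extended square: lon ⌊0.08151/0.00833333⌋ = 9; lat ⌊0.01455/0.00416667⌋ = 3.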